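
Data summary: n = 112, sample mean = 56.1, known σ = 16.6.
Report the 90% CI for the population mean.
(53.52, 58.68)

z-interval (σ known):
z* = 1.645 for 90% confidence

Margin of error = z* · σ/√n = 1.645 · 16.6/√112 = 2.58

CI: (56.1 - 2.58, 56.1 + 2.58) = (53.52, 58.68)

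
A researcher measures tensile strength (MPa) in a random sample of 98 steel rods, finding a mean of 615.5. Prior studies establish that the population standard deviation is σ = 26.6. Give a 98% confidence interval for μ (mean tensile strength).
(609.25, 621.75)

z-interval (σ known):
z* = 2.326 for 98% confidence

Margin of error = z* · σ/√n = 2.326 · 26.6/√98 = 6.25

CI: (615.5 - 6.25, 615.5 + 6.25) = (609.25, 621.75)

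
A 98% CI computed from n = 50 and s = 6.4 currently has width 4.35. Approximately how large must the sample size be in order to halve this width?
n ≈ 200

CI width ∝ 1/√n
To reduce width by factor 2, need √n to grow by 2 → need 2² = 4 times as many samples.

Current: n = 50, width = 4.35
New: n = 200, width ≈ 2.12

Width reduced by factor of 4.35/2.12 = 2.05.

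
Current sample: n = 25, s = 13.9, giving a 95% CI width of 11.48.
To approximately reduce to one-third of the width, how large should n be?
n ≈ 225

CI width ∝ 1/√n
To reduce width by factor 3, need √n to grow by 3 → need 3² = 9 times as many samples.

Current: n = 25, width = 11.48
New: n = 225, width ≈ 3.65

Width reduced by factor of 11.48/3.65 = 3.15.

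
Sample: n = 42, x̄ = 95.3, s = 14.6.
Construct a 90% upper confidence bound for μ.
μ ≤ 98.24

Upper bound (one-sided):
t* = 1.303 (one-sided for 90%)
Upper bound = x̄ + t* · s/√n = 95.3 + 1.303 · 14.6/√42 = 98.24

We are 90% confident that μ ≤ 98.24.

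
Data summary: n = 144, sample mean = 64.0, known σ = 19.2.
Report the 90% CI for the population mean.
(61.37, 66.63)

z-interval (σ known):
z* = 1.645 for 90% confidence

Margin of error = z* · σ/√n = 1.645 · 19.2/√144 = 2.63

CI: (64.0 - 2.63, 64.0 + 2.63) = (61.37, 66.63)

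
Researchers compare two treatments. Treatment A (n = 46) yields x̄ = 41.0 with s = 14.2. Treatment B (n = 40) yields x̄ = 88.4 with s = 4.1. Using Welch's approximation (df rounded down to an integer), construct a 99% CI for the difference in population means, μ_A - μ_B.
(-53.26, -41.54)

Difference: x̄₁ - x̄₂ = -47.40
SE = √(s₁²/n₁ + s₂²/n₂) = √(14.2²/46 + 4.1²/40) = 2.1917
df = 53.47 → 53 (Welch–Satterthwaite, rounded down)
t* = 2.672

CI: -47.40 ± 2.672 · 2.1917 = -47.40 ± 5.86 = (-53.26, -41.54)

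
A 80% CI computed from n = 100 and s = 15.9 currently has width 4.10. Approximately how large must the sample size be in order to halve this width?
n ≈ 400

CI width ∝ 1/√n
To reduce width by factor 2, need √n to grow by 2 → need 2² = 4 times as many samples.

Current: n = 100, width = 4.10
New: n = 400, width ≈ 2.04

Width reduced by factor of 4.10/2.04 = 2.01.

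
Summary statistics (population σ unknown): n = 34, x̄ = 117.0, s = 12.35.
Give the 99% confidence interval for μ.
(111.21, 122.79)

t-interval (σ unknown):
df = n - 1 = 33
t* = 2.733 for 99% confidence

Margin of error = t* · s/√n = 2.733 · 12.35/√34 = 5.79

CI: (111.21, 122.79)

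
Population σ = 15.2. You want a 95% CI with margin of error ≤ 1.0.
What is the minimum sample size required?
n ≥ 888

For margin E ≤ 1.0:
n ≥ (z* · σ / E)²
n ≥ (1.960 · 15.2 / 1.0)²
n ≥ 887.56

Minimum n = 888 (rounding up)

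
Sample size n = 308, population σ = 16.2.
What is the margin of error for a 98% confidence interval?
Margin of error = 2.15

Margin of error = z* · σ/√n
= 2.326 · 16.2/√308
= 2.326 · 16.2/17.5499
= 2.15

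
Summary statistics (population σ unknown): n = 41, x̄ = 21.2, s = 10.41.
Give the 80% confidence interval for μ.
(19.08, 23.32)

t-interval (σ unknown):
df = n - 1 = 40
t* = 1.303 for 80% confidence

Margin of error = t* · s/√n = 1.303 · 10.41/√41 = 2.12

CI: (19.08, 23.32)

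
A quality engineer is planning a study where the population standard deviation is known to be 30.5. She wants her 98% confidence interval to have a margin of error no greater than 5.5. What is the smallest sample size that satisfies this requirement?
n ≥ 167

For margin E ≤ 5.5:
n ≥ (z* · σ / E)²
n ≥ (2.326 · 30.5 / 5.5)²
n ≥ 166.38

Minimum n = 167 (rounding up)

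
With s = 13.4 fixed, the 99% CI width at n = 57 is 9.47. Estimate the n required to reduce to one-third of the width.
n ≈ 513

CI width ∝ 1/√n
To reduce width by factor 3, need √n to grow by 3 → need 3² = 9 times as many samples.

Current: n = 57, width = 9.47
New: n = 513, width ≈ 3.06

Width reduced by factor of 9.47/3.06 = 3.09.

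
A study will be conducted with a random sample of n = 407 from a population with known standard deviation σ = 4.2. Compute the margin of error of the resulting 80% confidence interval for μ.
Margin of error = 0.27

Margin of error = z* · σ/√n
= 1.282 · 4.2/√407
= 1.282 · 4.2/20.1742
= 0.27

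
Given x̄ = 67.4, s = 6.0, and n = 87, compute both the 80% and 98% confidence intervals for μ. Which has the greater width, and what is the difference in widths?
98% CI is wider by 1.39

df = 86
80% CI: t* = 1.291, (66.57, 68.23), width = 2 · t* · s/√n = 1.66
98% CI: t* = 2.370, (65.88, 68.92), width = 2 · t* · s/√n = 3.05

The 98% CI is wider by 3.05 - 1.66 = 1.39.
Higher confidence requires a wider interval.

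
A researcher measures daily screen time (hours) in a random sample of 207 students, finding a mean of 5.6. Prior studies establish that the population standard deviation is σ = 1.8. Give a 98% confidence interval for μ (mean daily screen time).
(5.31, 5.89)

z-interval (σ known):
z* = 2.326 for 98% confidence

Margin of error = z* · σ/√n = 2.326 · 1.8/√207 = 0.29

CI: (5.6 - 0.29, 5.6 + 0.29) = (5.31, 5.89)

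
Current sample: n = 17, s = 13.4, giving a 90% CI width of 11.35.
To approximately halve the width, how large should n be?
n ≈ 68

CI width ∝ 1/√n
To reduce width by factor 2, need √n to grow by 2 → need 2² = 4 times as many samples.

Current: n = 17, width = 11.35
New: n = 68, width ≈ 5.42

Width reduced by factor of 11.35/5.42 = 2.09.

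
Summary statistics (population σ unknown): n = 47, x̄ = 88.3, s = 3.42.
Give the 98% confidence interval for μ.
(87.10, 89.50)

t-interval (σ unknown):
df = n - 1 = 46
t* = 2.410 for 98% confidence

Margin of error = t* · s/√n = 2.410 · 3.42/√47 = 1.20

CI: (87.10, 89.50)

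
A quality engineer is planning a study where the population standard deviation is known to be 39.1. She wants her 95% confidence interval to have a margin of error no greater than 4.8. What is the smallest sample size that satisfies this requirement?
n ≥ 255

For margin E ≤ 4.8:
n ≥ (z* · σ / E)²
n ≥ (1.960 · 39.1 / 4.8)²
n ≥ 254.91

Minimum n = 255 (rounding up)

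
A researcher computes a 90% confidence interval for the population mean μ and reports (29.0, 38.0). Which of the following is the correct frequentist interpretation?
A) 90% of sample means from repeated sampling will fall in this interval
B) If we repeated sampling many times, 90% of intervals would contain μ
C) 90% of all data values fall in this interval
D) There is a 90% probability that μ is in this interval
B

A) Wrong — coverage applies to intervals containing μ, not to future x̄ values.
B) Correct — this is the frequentist long-run coverage interpretation.
C) Wrong — a CI is about the parameter μ, not individual data values.
D) Wrong — μ is fixed; the randomness lives in the interval, not in μ.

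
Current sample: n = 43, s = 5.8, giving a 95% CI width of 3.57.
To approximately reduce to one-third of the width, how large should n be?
n ≈ 387

CI width ∝ 1/√n
To reduce width by factor 3, need √n to grow by 3 → need 3² = 9 times as many samples.

Current: n = 43, width = 3.57
New: n = 387, width ≈ 1.16

Width reduced by factor of 3.57/1.16 = 3.08.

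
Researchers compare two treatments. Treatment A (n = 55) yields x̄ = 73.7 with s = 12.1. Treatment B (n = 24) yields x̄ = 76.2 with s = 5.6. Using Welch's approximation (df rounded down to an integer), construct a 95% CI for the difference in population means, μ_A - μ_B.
(-6.47, 1.47)

Difference: x̄₁ - x̄₂ = -2.50
SE = √(s₁²/n₁ + s₂²/n₂) = √(12.1²/55 + 5.6²/24) = 1.9922
df = 76.66 → 76 (Welch–Satterthwaite, rounded down)
t* = 1.992

CI: -2.50 ± 1.992 · 1.9922 = -2.50 ± 3.97 = (-6.47, 1.47)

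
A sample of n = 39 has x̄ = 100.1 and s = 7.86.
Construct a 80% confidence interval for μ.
(98.46, 101.74)

t-interval (σ unknown):
df = n - 1 = 38
t* = 1.304 for 80% confidence

Margin of error = t* · s/√n = 1.304 · 7.86/√39 = 1.64

CI: (98.46, 101.74)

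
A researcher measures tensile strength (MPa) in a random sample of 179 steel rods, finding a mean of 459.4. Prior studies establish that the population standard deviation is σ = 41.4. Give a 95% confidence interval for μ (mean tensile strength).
(453.34, 465.46)

z-interval (σ known):
z* = 1.960 for 95% confidence

Margin of error = z* · σ/√n = 1.960 · 41.4/√179 = 6.06

CI: (459.4 - 6.06, 459.4 + 6.06) = (453.34, 465.46)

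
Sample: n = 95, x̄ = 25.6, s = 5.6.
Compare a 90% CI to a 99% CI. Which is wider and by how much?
99% CI is wider by 1.11

df = 94
90% CI: t* = 1.661, (24.65, 26.55), width = 2 · t* · s/√n = 1.91
99% CI: t* = 2.629, (24.09, 27.11), width = 2 · t* · s/√n = 3.02

The 99% CI is wider by 3.02 - 1.91 = 1.11.
Higher confidence requires a wider interval.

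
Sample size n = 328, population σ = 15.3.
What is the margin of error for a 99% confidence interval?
Margin of error = 2.18

Margin of error = z* · σ/√n
= 2.576 · 15.3/√328
= 2.576 · 15.3/18.1108
= 2.18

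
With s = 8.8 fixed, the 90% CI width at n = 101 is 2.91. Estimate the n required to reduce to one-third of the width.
n ≈ 909

CI width ∝ 1/√n
To reduce width by factor 3, need √n to grow by 3 → need 3² = 9 times as many samples.

Current: n = 101, width = 2.91
New: n = 909, width ≈ 0.96

Width reduced by factor of 2.91/0.96 = 3.03.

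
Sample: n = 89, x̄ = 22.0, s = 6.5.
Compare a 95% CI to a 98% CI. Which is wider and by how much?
98% CI is wider by 0.52

df = 88
95% CI: t* = 1.987, (20.63, 23.37), width = 2 · t* · s/√n = 2.74
98% CI: t* = 2.369, (20.37, 23.63), width = 2 · t* · s/√n = 3.26

The 98% CI is wider by 3.26 - 2.74 = 0.52.
Higher confidence requires a wider interval.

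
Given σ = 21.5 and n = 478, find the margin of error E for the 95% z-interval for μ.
Margin of error = 1.93

Margin of error = z* · σ/√n
= 1.960 · 21.5/√478
= 1.960 · 21.5/21.8632
= 1.93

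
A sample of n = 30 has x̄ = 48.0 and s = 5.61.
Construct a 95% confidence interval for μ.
(45.91, 50.09)

t-interval (σ unknown):
df = n - 1 = 29
t* = 2.045 for 95% confidence

Margin of error = t* · s/√n = 2.045 · 5.61/√30 = 2.09

CI: (45.91, 50.09)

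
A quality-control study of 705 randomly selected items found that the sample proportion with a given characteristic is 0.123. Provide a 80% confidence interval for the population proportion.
(0.107, 0.139)

Proportion CI:
SE = √(p̂(1-p̂)/n) = √(0.123 · 0.877 / 705) = 0.01237

z* = 1.282
Margin = z* · SE = 1.282 · 0.01237 = 0.0159

CI: 0.123 ± 0.0159 = (0.107, 0.139)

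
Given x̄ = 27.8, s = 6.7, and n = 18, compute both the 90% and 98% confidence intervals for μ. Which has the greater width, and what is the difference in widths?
98% CI is wider by 2.61

df = 17
90% CI: t* = 1.740, (25.05, 30.55), width = 2 · t* · s/√n = 5.50
98% CI: t* = 2.567, (23.75, 31.85), width = 2 · t* · s/√n = 8.11

The 98% CI is wider by 8.11 - 5.50 = 2.61.
Higher confidence requires a wider interval.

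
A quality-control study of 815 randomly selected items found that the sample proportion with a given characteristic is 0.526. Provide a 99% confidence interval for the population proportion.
(0.481, 0.571)

Proportion CI:
SE = √(p̂(1-p̂)/n) = √(0.526 · 0.474 / 815) = 0.01749

z* = 2.576
Margin = z* · SE = 2.576 · 0.01749 = 0.0451

CI: 0.526 ± 0.0451 = (0.481, 0.571)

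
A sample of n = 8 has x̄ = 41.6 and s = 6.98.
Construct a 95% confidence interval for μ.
(35.76, 47.44)

t-interval (σ unknown):
df = n - 1 = 7
t* = 2.365 for 95% confidence

Margin of error = t* · s/√n = 2.365 · 6.98/√8 = 5.84

CI: (35.76, 47.44)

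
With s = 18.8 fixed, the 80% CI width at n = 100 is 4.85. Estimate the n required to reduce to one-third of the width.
n ≈ 900

CI width ∝ 1/√n
To reduce width by factor 3, need √n to grow by 3 → need 3² = 9 times as many samples.

Current: n = 100, width = 4.85
New: n = 900, width ≈ 1.61

Width reduced by factor of 4.85/1.61 = 3.01.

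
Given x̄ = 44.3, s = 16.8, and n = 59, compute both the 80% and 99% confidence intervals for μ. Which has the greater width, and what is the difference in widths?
99% CI is wider by 5.98

df = 58
80% CI: t* = 1.296, (41.47, 47.13), width = 2 · t* · s/√n = 5.67
99% CI: t* = 2.663, (38.48, 50.12), width = 2 · t* · s/√n = 11.65

The 99% CI is wider by 11.65 - 5.67 = 5.98.
Higher confidence requires a wider interval.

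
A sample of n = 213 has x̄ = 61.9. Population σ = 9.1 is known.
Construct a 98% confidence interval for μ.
(60.45, 63.35)

z-interval (σ known):
z* = 2.326 for 98% confidence

Margin of error = z* · σ/√n = 2.326 · 9.1/√213 = 1.45

CI: (61.9 - 1.45, 61.9 + 1.45) = (60.45, 63.35)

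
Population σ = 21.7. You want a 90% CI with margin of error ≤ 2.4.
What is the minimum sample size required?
n ≥ 222

For margin E ≤ 2.4:
n ≥ (z* · σ / E)²
n ≥ (1.645 · 21.7 / 2.4)²
n ≥ 221.22

Minimum n = 222 (rounding up)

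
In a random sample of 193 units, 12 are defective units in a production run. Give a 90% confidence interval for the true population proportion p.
(0.034, 0.091)

Proportion CI:
p̂ = 12/193 = 0.06218
SE = √(p̂(1-p̂)/n) = √(0.06218 · 0.93782 / 193) = 0.01738

z* = 1.645
Margin = z* · SE = 1.645 · 0.01738 = 0.0286

CI: 0.06218 ± 0.0286 = (0.034, 0.091)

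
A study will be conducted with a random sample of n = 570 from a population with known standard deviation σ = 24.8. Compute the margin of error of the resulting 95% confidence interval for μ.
Margin of error = 2.04

Margin of error = z* · σ/√n
= 1.960 · 24.8/√570
= 1.960 · 24.8/23.8747
= 2.04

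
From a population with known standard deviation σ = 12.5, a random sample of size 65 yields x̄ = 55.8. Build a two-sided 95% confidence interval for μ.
(52.76, 58.84)

z-interval (σ known):
z* = 1.960 for 95% confidence

Margin of error = z* · σ/√n = 1.960 · 12.5/√65 = 3.04

CI: (55.8 - 3.04, 55.8 + 3.04) = (52.76, 58.84)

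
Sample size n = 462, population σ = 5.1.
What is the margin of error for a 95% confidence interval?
Margin of error = 0.47

Margin of error = z* · σ/√n
= 1.960 · 5.1/√462
= 1.960 · 5.1/21.4942
= 0.47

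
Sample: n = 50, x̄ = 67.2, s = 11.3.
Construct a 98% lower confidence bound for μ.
μ ≥ 63.83

Lower bound (one-sided):
t* = 2.110 (one-sided for 98%)
Lower bound = x̄ - t* · s/√n = 67.2 - 2.110 · 11.3/√50 = 63.83

We are 98% confident that μ ≥ 63.83.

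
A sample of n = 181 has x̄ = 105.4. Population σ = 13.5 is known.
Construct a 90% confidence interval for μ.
(103.75, 107.05)

z-interval (σ known):
z* = 1.645 for 90% confidence

Margin of error = z* · σ/√n = 1.645 · 13.5/√181 = 1.65

CI: (105.4 - 1.65, 105.4 + 1.65) = (103.75, 107.05)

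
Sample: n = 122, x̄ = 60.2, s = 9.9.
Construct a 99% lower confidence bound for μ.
μ ≥ 58.09

Lower bound (one-sided):
t* = 2.358 (one-sided for 99%)
Lower bound = x̄ - t* · s/√n = 60.2 - 2.358 · 9.9/√122 = 58.09

We are 99% confident that μ ≥ 58.09.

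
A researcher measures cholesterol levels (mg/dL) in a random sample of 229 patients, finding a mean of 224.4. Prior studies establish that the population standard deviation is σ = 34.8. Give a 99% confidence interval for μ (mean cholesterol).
(218.48, 230.32)

z-interval (σ known):
z* = 2.576 for 99% confidence

Margin of error = z* · σ/√n = 2.576 · 34.8/√229 = 5.92

CI: (224.4 - 5.92, 224.4 + 5.92) = (218.48, 230.32)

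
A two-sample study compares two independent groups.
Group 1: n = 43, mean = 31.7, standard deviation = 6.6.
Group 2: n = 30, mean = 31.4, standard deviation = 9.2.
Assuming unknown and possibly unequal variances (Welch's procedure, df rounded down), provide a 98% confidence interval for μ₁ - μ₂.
(-4.41, 5.01)

Difference: x̄₁ - x̄₂ = 0.30
SE = √(s₁²/n₁ + s₂²/n₂) = √(6.6²/43 + 9.2²/30) = 1.9582
df = 49.19 → 49 (Welch–Satterthwaite, rounded down)
t* = 2.405

CI: 0.30 ± 2.405 · 1.9582 = 0.30 ± 4.71 = (-4.41, 5.01)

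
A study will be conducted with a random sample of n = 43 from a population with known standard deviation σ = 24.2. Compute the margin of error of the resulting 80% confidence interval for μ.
Margin of error = 4.73

Margin of error = z* · σ/√n
= 1.282 · 24.2/√43
= 1.282 · 24.2/6.5574
= 4.73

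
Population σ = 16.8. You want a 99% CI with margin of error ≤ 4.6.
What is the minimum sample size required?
n ≥ 89

For margin E ≤ 4.6:
n ≥ (z* · σ / E)²
n ≥ (2.576 · 16.8 / 4.6)²
n ≥ 88.51

Minimum n = 89 (rounding up)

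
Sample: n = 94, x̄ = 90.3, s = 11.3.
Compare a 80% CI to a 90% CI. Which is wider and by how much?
90% CI is wider by 0.86

df = 93
80% CI: t* = 1.291, (88.80, 91.80), width = 2 · t* · s/√n = 3.01
90% CI: t* = 1.661, (88.36, 92.24), width = 2 · t* · s/√n = 3.87

The 90% CI is wider by 3.87 - 3.01 = 0.86.
Higher confidence requires a wider interval.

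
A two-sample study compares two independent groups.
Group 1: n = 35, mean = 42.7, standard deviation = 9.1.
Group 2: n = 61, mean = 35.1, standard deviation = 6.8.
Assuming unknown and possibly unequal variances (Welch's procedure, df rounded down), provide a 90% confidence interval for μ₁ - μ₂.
(4.64, 10.56)

Difference: x̄₁ - x̄₂ = 7.60
SE = √(s₁²/n₁ + s₂²/n₂) = √(9.1²/35 + 6.8²/61) = 1.7675
df = 56.02 → 56 (Welch–Satterthwaite, rounded down)
t* = 1.673

CI: 7.60 ± 1.673 · 1.7675 = 7.60 ± 2.96 = (4.64, 10.56)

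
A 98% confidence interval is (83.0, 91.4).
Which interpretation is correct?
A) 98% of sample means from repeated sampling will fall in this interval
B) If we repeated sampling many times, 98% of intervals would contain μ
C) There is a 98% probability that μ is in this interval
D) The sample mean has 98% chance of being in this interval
B

A) Wrong — coverage applies to intervals containing μ, not to future x̄ values.
B) Correct — this is the frequentist long-run coverage interpretation.
C) Wrong — μ is fixed; the randomness lives in the interval, not in μ.
D) Wrong — x̄ is observed and sits in the interval by construction.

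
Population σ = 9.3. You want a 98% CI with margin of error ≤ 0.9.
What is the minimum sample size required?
n ≥ 578

For margin E ≤ 0.9:
n ≥ (z* · σ / E)²
n ≥ (2.326 · 9.3 / 0.9)²
n ≥ 577.70

Minimum n = 578 (rounding up)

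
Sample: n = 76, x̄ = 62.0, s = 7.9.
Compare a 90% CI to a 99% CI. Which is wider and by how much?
99% CI is wider by 1.77

df = 75
90% CI: t* = 1.665, (60.49, 63.51), width = 2 · t* · s/√n = 3.02
99% CI: t* = 2.643, (59.60, 64.40), width = 2 · t* · s/√n = 4.79

The 99% CI is wider by 4.79 - 3.02 = 1.77.
Higher confidence requires a wider interval.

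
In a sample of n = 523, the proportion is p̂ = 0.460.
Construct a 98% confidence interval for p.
(0.409, 0.511)

Proportion CI:
SE = √(p̂(1-p̂)/n) = √(0.460 · 0.540 / 523) = 0.02179

z* = 2.326
Margin = z* · SE = 2.326 · 0.02179 = 0.0507

CI: 0.460 ± 0.0507 = (0.409, 0.511)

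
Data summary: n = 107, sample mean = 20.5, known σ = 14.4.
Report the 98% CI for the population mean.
(17.26, 23.74)

z-interval (σ known):
z* = 2.326 for 98% confidence

Margin of error = z* · σ/√n = 2.326 · 14.4/√107 = 3.24

CI: (20.5 - 3.24, 20.5 + 3.24) = (17.26, 23.74)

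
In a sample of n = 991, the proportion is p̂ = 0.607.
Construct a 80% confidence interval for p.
(0.587, 0.627)

Proportion CI:
SE = √(p̂(1-p̂)/n) = √(0.607 · 0.393 / 991) = 0.01552

z* = 1.282
Margin = z* · SE = 1.282 · 0.01552 = 0.0199

CI: 0.607 ± 0.0199 = (0.587, 0.627)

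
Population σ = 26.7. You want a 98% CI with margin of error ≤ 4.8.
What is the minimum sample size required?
n ≥ 168

For margin E ≤ 4.8:
n ≥ (z* · σ / E)²
n ≥ (2.326 · 26.7 / 4.8)²
n ≥ 167.40

Minimum n = 168 (rounding up)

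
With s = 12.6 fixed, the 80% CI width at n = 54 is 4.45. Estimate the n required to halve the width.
n ≈ 216

CI width ∝ 1/√n
To reduce width by factor 2, need √n to grow by 2 → need 2² = 4 times as many samples.

Current: n = 54, width = 4.45
New: n = 216, width ≈ 2.21

Width reduced by factor of 4.45/2.21 = 2.01.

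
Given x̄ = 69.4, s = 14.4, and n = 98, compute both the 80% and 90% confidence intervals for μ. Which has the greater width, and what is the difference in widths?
90% CI is wider by 1.08

df = 97
80% CI: t* = 1.290, (67.52, 71.28), width = 2 · t* · s/√n = 3.75
90% CI: t* = 1.661, (66.98, 71.82), width = 2 · t* · s/√n = 4.83

The 90% CI is wider by 4.83 - 3.75 = 1.08.
Higher confidence requires a wider interval.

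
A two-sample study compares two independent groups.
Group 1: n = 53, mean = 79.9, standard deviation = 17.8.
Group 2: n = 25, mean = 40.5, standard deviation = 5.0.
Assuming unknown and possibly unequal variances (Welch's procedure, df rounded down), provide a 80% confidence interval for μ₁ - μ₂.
(35.98, 42.82)

Difference: x̄₁ - x̄₂ = 39.40
SE = √(s₁²/n₁ + s₂²/n₂) = √(17.8²/53 + 5.0²/25) = 2.6416
df = 66.80 → 66 (Welch–Satterthwaite, rounded down)
t* = 1.295

CI: 39.40 ± 1.295 · 2.6416 = 39.40 ± 3.42 = (35.98, 42.82)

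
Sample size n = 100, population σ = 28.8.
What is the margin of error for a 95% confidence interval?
Margin of error = 5.64

Margin of error = z* · σ/√n
= 1.960 · 28.8/√100
= 1.960 · 28.8/10.0000
= 5.64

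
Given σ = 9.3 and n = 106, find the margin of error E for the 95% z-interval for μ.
Margin of error = 1.77

Margin of error = z* · σ/√n
= 1.960 · 9.3/√106
= 1.960 · 9.3/10.2956
= 1.77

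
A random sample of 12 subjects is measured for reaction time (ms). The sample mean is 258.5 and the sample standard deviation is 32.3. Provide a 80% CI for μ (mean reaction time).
(245.79, 271.21)

t-interval (σ unknown):
df = n - 1 = 11
t* = 1.363 for 80% confidence

Margin of error = t* · s/√n = 1.363 · 32.3/√12 = 12.71

CI: (245.79, 271.21)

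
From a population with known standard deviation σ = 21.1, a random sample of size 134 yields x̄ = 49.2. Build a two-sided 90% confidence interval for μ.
(46.20, 52.20)

z-interval (σ known):
z* = 1.645 for 90% confidence

Margin of error = z* · σ/√n = 1.645 · 21.1/√134 = 3.00

CI: (49.2 - 3.00, 49.2 + 3.00) = (46.20, 52.20)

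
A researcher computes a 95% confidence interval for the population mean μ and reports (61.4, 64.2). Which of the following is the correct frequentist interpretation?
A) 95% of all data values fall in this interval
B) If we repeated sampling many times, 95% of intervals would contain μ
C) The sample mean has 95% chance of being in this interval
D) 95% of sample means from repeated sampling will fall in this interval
B

A) Wrong — a CI is about the parameter μ, not individual data values.
B) Correct — this is the frequentist long-run coverage interpretation.
C) Wrong — x̄ is observed and sits in the interval by construction.
D) Wrong — coverage applies to intervals containing μ, not to future x̄ values.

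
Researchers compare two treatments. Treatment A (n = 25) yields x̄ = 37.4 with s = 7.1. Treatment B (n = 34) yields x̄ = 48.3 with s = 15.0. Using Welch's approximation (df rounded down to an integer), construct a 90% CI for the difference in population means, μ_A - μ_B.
(-15.83, -5.97)

Difference: x̄₁ - x̄₂ = -10.90
SE = √(s₁²/n₁ + s₂²/n₂) = √(7.1²/25 + 15.0²/34) = 2.9384
df = 49.81 → 49 (Welch–Satterthwaite, rounded down)
t* = 1.677

CI: -10.90 ± 1.677 · 2.9384 = -10.90 ± 4.93 = (-15.83, -5.97)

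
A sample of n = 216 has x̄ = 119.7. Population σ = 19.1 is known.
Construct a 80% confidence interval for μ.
(118.03, 121.37)

z-interval (σ known):
z* = 1.282 for 80% confidence

Margin of error = z* · σ/√n = 1.282 · 19.1/√216 = 1.67

CI: (119.7 - 1.67, 119.7 + 1.67) = (118.03, 121.37)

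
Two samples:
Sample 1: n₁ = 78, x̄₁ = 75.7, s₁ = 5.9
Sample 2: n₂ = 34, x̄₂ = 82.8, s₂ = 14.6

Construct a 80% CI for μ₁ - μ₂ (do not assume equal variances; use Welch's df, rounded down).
(-10.48, -3.72)

Difference: x̄₁ - x̄₂ = -7.10
SE = √(s₁²/n₁ + s₂²/n₂) = √(5.9²/78 + 14.6²/34) = 2.5915
df = 37.78 → 37 (Welch–Satterthwaite, rounded down)
t* = 1.305

CI: -7.10 ± 1.305 · 2.5915 = -7.10 ± 3.38 = (-10.48, -3.72)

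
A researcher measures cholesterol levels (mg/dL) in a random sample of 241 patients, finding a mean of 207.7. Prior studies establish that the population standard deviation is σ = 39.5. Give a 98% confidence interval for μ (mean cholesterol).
(201.78, 213.62)

z-interval (σ known):
z* = 2.326 for 98% confidence

Margin of error = z* · σ/√n = 2.326 · 39.5/√241 = 5.92

CI: (207.7 - 5.92, 207.7 + 5.92) = (201.78, 213.62)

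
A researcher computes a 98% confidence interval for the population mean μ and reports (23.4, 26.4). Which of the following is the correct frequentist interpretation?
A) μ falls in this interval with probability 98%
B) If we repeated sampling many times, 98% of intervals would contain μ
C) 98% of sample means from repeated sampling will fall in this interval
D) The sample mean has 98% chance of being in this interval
B

A) Wrong — μ is fixed; the randomness lives in the interval, not in μ.
B) Correct — this is the frequentist long-run coverage interpretation.
C) Wrong — coverage applies to intervals containing μ, not to future x̄ values.
D) Wrong — x̄ is observed and sits in the interval by construction.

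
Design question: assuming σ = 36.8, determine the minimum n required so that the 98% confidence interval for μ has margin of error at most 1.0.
n ≥ 7327

For margin E ≤ 1.0:
n ≥ (z* · σ / E)²
n ≥ (2.326 · 36.8 / 1.0)²
n ≥ 7326.81

Minimum n = 7327 (rounding up)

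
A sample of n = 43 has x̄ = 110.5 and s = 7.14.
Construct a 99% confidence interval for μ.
(107.56, 113.44)

t-interval (σ unknown):
df = n - 1 = 42
t* = 2.698 for 99% confidence

Margin of error = t* · s/√n = 2.698 · 7.14/√43 = 2.94

CI: (107.56, 113.44)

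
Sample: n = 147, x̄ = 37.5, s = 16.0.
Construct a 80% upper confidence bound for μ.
μ ≤ 38.61

Upper bound (one-sided):
t* = 0.844 (one-sided for 80%)
Upper bound = x̄ + t* · s/√n = 37.5 + 0.844 · 16.0/√147 = 38.61

We are 80% confident that μ ≤ 38.61.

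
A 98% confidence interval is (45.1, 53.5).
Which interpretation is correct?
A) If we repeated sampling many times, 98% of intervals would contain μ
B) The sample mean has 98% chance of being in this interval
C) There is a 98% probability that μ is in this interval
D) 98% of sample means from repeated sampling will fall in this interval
A

A) Correct — this is the frequentist long-run coverage interpretation.
B) Wrong — x̄ is observed and sits in the interval by construction.
C) Wrong — μ is fixed; the randomness lives in the interval, not in μ.
D) Wrong — coverage applies to intervals containing μ, not to future x̄ values.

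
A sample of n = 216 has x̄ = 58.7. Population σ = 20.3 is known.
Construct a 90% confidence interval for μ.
(56.43, 60.97)

z-interval (σ known):
z* = 1.645 for 90% confidence

Margin of error = z* · σ/√n = 1.645 · 20.3/√216 = 2.27

CI: (58.7 - 2.27, 58.7 + 2.27) = (56.43, 60.97)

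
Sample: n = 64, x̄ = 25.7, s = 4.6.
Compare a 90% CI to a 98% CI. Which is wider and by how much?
98% CI is wider by 0.83

df = 63
90% CI: t* = 1.669, (24.74, 26.66), width = 2 · t* · s/√n = 1.92
98% CI: t* = 2.387, (24.33, 27.07), width = 2 · t* · s/√n = 2.75

The 98% CI is wider by 2.75 - 1.92 = 0.83.
Higher confidence requires a wider interval.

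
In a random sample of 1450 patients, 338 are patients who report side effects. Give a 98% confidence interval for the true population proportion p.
(0.207, 0.259)

Proportion CI:
p̂ = 338/1450 = 0.23310
SE = √(p̂(1-p̂)/n) = √(0.23310 · 0.76690 / 1450) = 0.01110

z* = 2.326
Margin = z* · SE = 2.326 · 0.01110 = 0.0258

CI: 0.23310 ± 0.0258 = (0.207, 0.259)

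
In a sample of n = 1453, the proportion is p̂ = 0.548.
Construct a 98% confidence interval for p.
(0.518, 0.578)

Proportion CI:
SE = √(p̂(1-p̂)/n) = √(0.548 · 0.452 / 1453) = 0.01306

z* = 2.326
Margin = z* · SE = 2.326 · 0.01306 = 0.0304

CI: 0.548 ± 0.0304 = (0.518, 0.578)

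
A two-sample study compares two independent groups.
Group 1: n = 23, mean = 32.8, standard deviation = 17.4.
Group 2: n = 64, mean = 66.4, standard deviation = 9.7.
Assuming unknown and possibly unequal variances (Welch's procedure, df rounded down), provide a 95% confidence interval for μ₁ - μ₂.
(-41.45, -25.75)

Difference: x̄₁ - x̄₂ = -33.60
SE = √(s₁²/n₁ + s₂²/n₂) = √(17.4²/23 + 9.7²/64) = 3.8254
df = 27.07 → 27 (Welch–Satterthwaite, rounded down)
t* = 2.052

CI: -33.60 ± 2.052 · 3.8254 = -33.60 ± 7.85 = (-41.45, -25.75)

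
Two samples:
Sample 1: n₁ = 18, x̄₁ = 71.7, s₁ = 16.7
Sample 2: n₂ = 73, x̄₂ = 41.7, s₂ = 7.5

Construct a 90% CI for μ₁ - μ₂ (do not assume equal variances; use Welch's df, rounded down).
(23.01, 36.99)

Difference: x̄₁ - x̄₂ = 30.00
SE = √(s₁²/n₁ + s₂²/n₂) = √(16.7²/18 + 7.5²/73) = 4.0329
df = 18.72 → 18 (Welch–Satterthwaite, rounded down)
t* = 1.734

CI: 30.00 ± 1.734 · 4.0329 = 30.00 ± 6.99 = (23.01, 36.99)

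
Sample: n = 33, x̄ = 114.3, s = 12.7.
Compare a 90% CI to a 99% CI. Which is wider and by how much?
99% CI is wider by 4.62

df = 32
90% CI: t* = 1.694, (110.55, 118.05), width = 2 · t* · s/√n = 7.49
99% CI: t* = 2.738, (108.25, 120.35), width = 2 · t* · s/√n = 12.11

The 99% CI is wider by 12.11 - 7.49 = 4.62.
Higher confidence requires a wider interval.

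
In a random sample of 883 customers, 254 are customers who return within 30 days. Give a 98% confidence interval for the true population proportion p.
(0.252, 0.323)

Proportion CI:
p̂ = 254/883 = 0.28766
SE = √(p̂(1-p̂)/n) = √(0.28766 · 0.71234 / 883) = 0.01523

z* = 2.326
Margin = z* · SE = 2.326 · 0.01523 = 0.0354

CI: 0.28766 ± 0.0354 = (0.252, 0.323)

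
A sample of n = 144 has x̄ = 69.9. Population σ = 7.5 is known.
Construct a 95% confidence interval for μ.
(68.68, 71.12)

z-interval (σ known):
z* = 1.960 for 95% confidence

Margin of error = z* · σ/√n = 1.960 · 7.5/√144 = 1.22

CI: (69.9 - 1.22, 69.9 + 1.22) = (68.68, 71.12)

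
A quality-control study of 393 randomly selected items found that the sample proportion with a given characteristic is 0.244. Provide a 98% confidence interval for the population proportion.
(0.194, 0.294)

Proportion CI:
SE = √(p̂(1-p̂)/n) = √(0.244 · 0.756 / 393) = 0.02167

z* = 2.326
Margin = z* · SE = 2.326 · 0.02167 = 0.0504

CI: 0.244 ± 0.0504 = (0.194, 0.294)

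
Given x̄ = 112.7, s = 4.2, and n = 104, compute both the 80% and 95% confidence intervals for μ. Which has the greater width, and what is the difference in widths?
95% CI is wider by 0.57

df = 103
80% CI: t* = 1.290, (112.17, 113.23), width = 2 · t* · s/√n = 1.06
95% CI: t* = 1.983, (111.88, 113.52), width = 2 · t* · s/√n = 1.63

The 95% CI is wider by 1.63 - 1.06 = 0.57.
Higher confidence requires a wider interval.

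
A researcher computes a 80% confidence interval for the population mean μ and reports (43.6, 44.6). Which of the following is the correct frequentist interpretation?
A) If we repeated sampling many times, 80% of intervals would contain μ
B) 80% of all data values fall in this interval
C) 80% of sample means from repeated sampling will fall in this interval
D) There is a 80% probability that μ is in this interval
A

A) Correct — this is the frequentist long-run coverage interpretation.
B) Wrong — a CI is about the parameter μ, not individual data values.
C) Wrong — coverage applies to intervals containing μ, not to future x̄ values.
D) Wrong — μ is fixed; the randomness lives in the interval, not in μ.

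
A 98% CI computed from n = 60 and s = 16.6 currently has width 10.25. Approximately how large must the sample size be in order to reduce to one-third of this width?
n ≈ 540

CI width ∝ 1/√n
To reduce width by factor 3, need √n to grow by 3 → need 3² = 9 times as many samples.

Current: n = 60, width = 10.25
New: n = 540, width ≈ 3.33

Width reduced by factor of 10.25/3.33 = 3.08.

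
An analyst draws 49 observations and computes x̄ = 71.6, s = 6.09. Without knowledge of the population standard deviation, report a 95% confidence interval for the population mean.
(69.85, 73.35)

t-interval (σ unknown):
df = n - 1 = 48
t* = 2.011 for 95% confidence

Margin of error = t* · s/√n = 2.011 · 6.09/√49 = 1.75

CI: (69.85, 73.35)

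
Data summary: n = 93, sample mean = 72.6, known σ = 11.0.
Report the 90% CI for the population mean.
(70.72, 74.48)

z-interval (σ known):
z* = 1.645 for 90% confidence

Margin of error = z* · σ/√n = 1.645 · 11.0/√93 = 1.88

CI: (72.6 - 1.88, 72.6 + 1.88) = (70.72, 74.48)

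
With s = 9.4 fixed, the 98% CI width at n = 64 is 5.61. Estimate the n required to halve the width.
n ≈ 256

CI width ∝ 1/√n
To reduce width by factor 2, need √n to grow by 2 → need 2² = 4 times as many samples.

Current: n = 64, width = 5.61
New: n = 256, width ≈ 2.75

Width reduced by factor of 5.61/2.75 = 2.04.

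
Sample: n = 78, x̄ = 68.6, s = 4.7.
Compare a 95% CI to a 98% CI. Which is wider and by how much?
98% CI is wider by 0.41

df = 77
95% CI: t* = 1.991, (67.54, 69.66), width = 2 · t* · s/√n = 2.12
98% CI: t* = 2.376, (67.34, 69.86), width = 2 · t* · s/√n = 2.53

The 98% CI is wider by 2.53 - 2.12 = 0.41.
Higher confidence requires a wider interval.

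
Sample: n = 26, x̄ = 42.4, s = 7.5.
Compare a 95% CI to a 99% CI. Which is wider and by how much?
99% CI is wider by 2.14

df = 25
95% CI: t* = 2.060, (39.37, 45.43), width = 2 · t* · s/√n = 6.06
99% CI: t* = 2.787, (38.30, 46.50), width = 2 · t* · s/√n = 8.20

The 99% CI is wider by 8.20 - 6.06 = 2.14.
Higher confidence requires a wider interval.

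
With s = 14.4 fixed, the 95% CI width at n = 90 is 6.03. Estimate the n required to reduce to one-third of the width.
n ≈ 810

CI width ∝ 1/√n
To reduce width by factor 3, need √n to grow by 3 → need 3² = 9 times as many samples.

Current: n = 90, width = 6.03
New: n = 810, width ≈ 1.99

Width reduced by factor of 6.03/1.99 = 3.03.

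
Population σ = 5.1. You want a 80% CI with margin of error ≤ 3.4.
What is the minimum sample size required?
n ≥ 4

For margin E ≤ 3.4:
n ≥ (z* · σ / E)²
n ≥ (1.282 · 5.1 / 3.4)²
n ≥ 3.70

Minimum n = 4 (rounding up)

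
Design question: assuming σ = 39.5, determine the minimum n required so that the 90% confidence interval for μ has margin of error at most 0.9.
n ≥ 5213

For margin E ≤ 0.9:
n ≥ (z* · σ / E)²
n ≥ (1.645 · 39.5 / 0.9)²
n ≥ 5212.44

Minimum n = 5213 (rounding up)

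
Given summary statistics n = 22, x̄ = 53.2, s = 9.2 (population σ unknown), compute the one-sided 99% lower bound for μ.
μ ≥ 48.26

Lower bound (one-sided):
t* = 2.518 (one-sided for 99%)
Lower bound = x̄ - t* · s/√n = 53.2 - 2.518 · 9.2/√22 = 48.26

We are 99% confident that μ ≥ 48.26.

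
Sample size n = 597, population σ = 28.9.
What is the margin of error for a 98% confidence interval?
Margin of error = 2.75

Margin of error = z* · σ/√n
= 2.326 · 28.9/√597
= 2.326 · 28.9/24.4336
= 2.75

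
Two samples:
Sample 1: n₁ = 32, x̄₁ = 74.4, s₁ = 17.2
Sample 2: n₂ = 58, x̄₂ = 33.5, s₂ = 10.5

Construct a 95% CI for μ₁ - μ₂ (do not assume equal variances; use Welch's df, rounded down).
(34.17, 47.63)

Difference: x̄₁ - x̄₂ = 40.90
SE = √(s₁²/n₁ + s₂²/n₂) = √(17.2²/32 + 10.5²/58) = 3.3385
df = 44.05 → 44 (Welch–Satterthwaite, rounded down)
t* = 2.015

CI: 40.90 ± 2.015 · 3.3385 = 40.90 ± 6.73 = (34.17, 47.63)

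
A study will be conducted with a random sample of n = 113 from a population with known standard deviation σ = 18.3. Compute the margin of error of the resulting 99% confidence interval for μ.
Margin of error = 4.43

Margin of error = z* · σ/√n
= 2.576 · 18.3/√113
= 2.576 · 18.3/10.6301
= 4.43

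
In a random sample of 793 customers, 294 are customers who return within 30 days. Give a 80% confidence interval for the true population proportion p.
(0.349, 0.393)

Proportion CI:
p̂ = 294/793 = 0.37074
SE = √(p̂(1-p̂)/n) = √(0.37074 · 0.62926 / 793) = 0.01715

z* = 1.282
Margin = z* · SE = 1.282 · 0.01715 = 0.0220

CI: 0.37074 ± 0.0220 = (0.349, 0.393)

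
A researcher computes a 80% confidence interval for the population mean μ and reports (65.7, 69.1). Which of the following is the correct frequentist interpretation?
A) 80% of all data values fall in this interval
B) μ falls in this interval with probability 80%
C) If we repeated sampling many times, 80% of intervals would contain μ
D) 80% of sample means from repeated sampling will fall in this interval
C

A) Wrong — a CI is about the parameter μ, not individual data values.
B) Wrong — μ is fixed; the randomness lives in the interval, not in μ.
C) Correct — this is the frequentist long-run coverage interpretation.
D) Wrong — coverage applies to intervals containing μ, not to future x̄ values.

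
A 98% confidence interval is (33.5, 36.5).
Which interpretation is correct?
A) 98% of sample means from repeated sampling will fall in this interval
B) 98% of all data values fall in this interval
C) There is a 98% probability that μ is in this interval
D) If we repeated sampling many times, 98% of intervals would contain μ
D

A) Wrong — coverage applies to intervals containing μ, not to future x̄ values.
B) Wrong — a CI is about the parameter μ, not individual data values.
C) Wrong — μ is fixed; the randomness lives in the interval, not in μ.
D) Correct — this is the frequentist long-run coverage interpretation.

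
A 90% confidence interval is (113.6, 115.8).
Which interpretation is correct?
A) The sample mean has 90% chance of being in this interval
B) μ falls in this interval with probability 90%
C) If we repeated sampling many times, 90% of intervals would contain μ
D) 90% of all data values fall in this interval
C

A) Wrong — x̄ is observed and sits in the interval by construction.
B) Wrong — μ is fixed; the randomness lives in the interval, not in μ.
C) Correct — this is the frequentist long-run coverage interpretation.
D) Wrong — a CI is about the parameter μ, not individual data values.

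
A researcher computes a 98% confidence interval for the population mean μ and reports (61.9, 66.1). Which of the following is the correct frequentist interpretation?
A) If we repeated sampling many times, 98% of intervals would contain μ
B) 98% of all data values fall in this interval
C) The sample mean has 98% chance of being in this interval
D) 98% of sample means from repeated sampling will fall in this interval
A

A) Correct — this is the frequentist long-run coverage interpretation.
B) Wrong — a CI is about the parameter μ, not individual data values.
C) Wrong — x̄ is observed and sits in the interval by construction.
D) Wrong — coverage applies to intervals containing μ, not to future x̄ values.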